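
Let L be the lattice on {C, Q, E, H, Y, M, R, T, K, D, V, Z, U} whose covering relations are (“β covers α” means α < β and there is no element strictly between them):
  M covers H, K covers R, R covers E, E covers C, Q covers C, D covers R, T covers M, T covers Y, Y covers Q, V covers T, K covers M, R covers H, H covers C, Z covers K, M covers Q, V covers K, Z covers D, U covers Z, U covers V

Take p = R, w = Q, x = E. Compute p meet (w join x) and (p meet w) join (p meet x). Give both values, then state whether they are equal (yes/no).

R; E; no

w join x = K, so p meet (w join x) = R meet K = R.
p meet w = C and p meet x = E, so (p meet w) join (p meet x) = C join E = E.
Equal: no.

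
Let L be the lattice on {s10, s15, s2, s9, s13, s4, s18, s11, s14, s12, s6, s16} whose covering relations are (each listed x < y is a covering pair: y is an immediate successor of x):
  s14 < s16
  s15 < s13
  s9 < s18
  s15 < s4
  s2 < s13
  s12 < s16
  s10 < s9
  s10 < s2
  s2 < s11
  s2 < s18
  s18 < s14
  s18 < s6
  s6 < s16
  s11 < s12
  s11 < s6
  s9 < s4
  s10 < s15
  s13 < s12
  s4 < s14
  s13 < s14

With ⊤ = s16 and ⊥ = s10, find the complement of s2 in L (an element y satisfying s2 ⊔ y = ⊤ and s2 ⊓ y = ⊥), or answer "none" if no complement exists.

For every candidate y, either s2 ∨ y ≠ s16 or s2 ∧ y ≠ s10; no complement exists.

none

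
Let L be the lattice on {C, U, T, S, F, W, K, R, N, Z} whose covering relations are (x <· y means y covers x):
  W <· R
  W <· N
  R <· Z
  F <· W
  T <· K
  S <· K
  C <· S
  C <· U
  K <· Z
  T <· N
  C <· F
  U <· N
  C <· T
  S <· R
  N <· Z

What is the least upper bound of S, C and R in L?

R

Common upper bounds of {S, C, R}: R, Z.
The least among these is R.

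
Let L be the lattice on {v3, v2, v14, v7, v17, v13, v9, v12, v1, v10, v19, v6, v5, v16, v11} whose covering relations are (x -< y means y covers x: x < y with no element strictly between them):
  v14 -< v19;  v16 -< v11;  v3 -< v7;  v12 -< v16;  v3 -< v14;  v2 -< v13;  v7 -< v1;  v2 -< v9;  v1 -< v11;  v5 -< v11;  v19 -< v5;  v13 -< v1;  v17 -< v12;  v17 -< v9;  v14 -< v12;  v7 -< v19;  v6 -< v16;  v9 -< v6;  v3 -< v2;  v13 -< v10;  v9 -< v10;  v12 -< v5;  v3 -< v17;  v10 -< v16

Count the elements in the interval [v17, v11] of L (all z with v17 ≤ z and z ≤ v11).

The interval [v17, v11] = {v10, v11, v12, v16, v17, v5, v6, v9}, which has 8 elements.

8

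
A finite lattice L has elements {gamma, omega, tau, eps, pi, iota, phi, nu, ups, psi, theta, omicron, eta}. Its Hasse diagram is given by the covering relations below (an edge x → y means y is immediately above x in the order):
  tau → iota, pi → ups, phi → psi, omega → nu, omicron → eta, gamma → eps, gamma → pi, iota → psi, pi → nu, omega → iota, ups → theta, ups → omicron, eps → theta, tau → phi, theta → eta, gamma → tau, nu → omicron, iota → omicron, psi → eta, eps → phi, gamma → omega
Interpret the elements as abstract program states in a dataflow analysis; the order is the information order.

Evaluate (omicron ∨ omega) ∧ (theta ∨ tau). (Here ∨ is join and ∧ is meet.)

omicron

omicron ∨ omega = omicron
theta ∨ tau = eta
omicron ∧ eta = omicron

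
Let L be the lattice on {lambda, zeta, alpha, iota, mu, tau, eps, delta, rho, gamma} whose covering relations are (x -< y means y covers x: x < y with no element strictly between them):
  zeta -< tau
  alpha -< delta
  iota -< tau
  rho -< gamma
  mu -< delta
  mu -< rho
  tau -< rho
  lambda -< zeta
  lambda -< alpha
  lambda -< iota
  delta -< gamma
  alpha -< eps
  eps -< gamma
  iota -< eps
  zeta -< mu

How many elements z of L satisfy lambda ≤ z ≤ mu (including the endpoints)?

3

The interval [lambda, mu] = {lambda, mu, zeta}, which has 3 elements.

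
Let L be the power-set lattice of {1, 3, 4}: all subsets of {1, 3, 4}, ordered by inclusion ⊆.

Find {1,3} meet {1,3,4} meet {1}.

{1}

Under ⊆, meet is intersection: {1,3} ∩ {1,3,4} ∩ {1} = {1}.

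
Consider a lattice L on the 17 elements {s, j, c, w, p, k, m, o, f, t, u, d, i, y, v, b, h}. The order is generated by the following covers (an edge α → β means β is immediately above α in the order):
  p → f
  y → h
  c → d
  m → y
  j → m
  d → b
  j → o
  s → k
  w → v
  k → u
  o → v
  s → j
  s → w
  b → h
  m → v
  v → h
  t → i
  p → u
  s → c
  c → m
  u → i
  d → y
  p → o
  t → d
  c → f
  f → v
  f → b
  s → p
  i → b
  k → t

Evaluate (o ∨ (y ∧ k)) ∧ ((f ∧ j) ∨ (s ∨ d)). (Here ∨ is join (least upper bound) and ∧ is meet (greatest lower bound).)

y ∧ k = k
o ∨ k = h
f ∧ j = s
s ∨ d = d
s ∨ d = d
h ∧ d = d

d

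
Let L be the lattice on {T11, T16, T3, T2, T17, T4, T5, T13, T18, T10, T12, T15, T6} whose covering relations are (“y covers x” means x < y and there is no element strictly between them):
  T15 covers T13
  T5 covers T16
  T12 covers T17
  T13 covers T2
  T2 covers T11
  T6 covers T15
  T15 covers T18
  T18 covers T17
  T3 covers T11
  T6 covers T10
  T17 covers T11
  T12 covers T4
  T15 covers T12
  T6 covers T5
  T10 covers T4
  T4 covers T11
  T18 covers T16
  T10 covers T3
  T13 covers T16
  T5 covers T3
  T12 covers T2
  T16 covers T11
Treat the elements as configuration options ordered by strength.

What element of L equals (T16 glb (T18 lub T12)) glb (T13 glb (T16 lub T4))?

T18 ∨ T12 = T15
T16 ∧ T15 = T16
T16 ∨ T4 = T15
T13 ∧ T15 = T13
T16 ∧ T13 = T16

T16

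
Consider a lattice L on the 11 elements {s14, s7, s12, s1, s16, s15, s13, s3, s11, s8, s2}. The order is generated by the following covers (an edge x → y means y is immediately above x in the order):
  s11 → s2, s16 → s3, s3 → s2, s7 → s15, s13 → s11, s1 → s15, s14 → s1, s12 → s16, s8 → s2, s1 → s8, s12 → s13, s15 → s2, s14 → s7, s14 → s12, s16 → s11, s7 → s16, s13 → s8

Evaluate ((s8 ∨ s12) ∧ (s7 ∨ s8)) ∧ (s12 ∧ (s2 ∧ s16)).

s12

s8 ∨ s12 = s8
s7 ∨ s8 = s2
s8 ∧ s2 = s8
s2 ∧ s16 = s16
s12 ∧ s16 = s12
s8 ∧ s12 = s12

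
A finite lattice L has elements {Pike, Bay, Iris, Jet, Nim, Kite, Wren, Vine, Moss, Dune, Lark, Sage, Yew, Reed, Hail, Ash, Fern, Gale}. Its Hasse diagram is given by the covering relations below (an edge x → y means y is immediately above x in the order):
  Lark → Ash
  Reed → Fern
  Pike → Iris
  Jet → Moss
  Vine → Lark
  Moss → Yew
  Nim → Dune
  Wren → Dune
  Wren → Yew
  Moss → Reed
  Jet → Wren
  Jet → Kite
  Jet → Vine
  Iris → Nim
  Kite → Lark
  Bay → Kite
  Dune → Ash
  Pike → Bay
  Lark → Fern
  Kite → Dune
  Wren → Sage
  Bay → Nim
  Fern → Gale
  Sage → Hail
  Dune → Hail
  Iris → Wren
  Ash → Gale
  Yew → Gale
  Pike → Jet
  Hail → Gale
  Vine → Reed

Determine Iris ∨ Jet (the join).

Common upper bounds of {Iris, Jet}: Ash, Dune, Gale, Hail, Sage, Wren, Yew.
The least among these is Wren.

Wren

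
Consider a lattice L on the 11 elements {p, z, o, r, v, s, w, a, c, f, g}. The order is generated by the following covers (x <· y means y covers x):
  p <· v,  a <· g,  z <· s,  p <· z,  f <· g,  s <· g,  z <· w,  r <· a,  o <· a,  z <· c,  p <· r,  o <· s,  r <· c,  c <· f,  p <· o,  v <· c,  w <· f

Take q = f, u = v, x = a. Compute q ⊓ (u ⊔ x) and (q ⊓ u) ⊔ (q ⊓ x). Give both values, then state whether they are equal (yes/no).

f; c; no

u ⊔ x = g, so q ⊓ (u ⊔ x) = f ⊓ g = f.
q ⊓ u = v and q ⊓ x = r, so (q ⊓ u) ⊔ (q ⊓ x) = v ⊔ r = c.
Equal: no.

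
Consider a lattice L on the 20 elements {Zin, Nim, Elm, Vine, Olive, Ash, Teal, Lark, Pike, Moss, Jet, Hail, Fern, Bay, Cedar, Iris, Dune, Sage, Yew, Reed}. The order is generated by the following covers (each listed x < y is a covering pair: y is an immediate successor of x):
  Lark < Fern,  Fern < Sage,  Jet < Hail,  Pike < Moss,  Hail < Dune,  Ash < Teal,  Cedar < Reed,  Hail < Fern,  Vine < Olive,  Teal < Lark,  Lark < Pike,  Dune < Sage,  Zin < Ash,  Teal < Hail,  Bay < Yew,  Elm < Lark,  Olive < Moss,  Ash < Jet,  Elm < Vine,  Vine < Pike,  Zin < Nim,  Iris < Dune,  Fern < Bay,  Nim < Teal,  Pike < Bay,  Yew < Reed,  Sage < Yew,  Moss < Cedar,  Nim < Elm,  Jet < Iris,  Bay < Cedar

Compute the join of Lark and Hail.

Common upper bounds of {Lark, Hail}: Bay, Cedar, Fern, Reed, Sage, Yew.
The least among these is Fern.

Fern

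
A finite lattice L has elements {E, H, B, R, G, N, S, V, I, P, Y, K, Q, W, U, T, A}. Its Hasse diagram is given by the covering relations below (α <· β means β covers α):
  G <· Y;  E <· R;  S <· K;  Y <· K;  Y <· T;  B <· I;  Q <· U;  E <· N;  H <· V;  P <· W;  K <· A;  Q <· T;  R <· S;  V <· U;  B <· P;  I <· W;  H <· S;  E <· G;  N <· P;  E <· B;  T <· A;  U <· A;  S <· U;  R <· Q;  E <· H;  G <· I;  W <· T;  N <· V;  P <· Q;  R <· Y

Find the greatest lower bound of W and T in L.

Common lower bounds of {W, T}: B, E, G, I, N, P, W.
The greatest among these is W.

W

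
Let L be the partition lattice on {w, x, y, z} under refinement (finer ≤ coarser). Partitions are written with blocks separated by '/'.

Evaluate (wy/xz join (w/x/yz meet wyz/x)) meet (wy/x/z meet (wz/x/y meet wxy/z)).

w/x/y/z

w/x/yz ∧ wyz/x = w/x/yz
wy/xz ∨ w/x/yz = wxyz
wz/x/y ∧ wxy/z = w/x/y/z
wy/x/z ∧ w/x/y/z = w/x/y/z
wxyz ∧ w/x/y/z = w/x/y/z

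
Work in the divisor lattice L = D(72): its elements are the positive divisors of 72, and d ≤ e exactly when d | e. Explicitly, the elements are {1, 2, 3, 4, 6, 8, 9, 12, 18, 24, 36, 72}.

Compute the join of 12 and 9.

In the divisibility order, the join is the least common multiple: lcm(12, 9) = 36.

36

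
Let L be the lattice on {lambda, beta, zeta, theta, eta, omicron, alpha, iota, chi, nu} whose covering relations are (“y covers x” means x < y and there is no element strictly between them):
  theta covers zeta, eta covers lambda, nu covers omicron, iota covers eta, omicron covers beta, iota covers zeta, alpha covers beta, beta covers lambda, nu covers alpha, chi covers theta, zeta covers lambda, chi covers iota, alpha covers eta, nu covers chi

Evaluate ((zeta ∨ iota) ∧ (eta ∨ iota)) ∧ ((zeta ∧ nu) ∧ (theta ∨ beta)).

zeta

zeta ∨ iota = iota
eta ∨ iota = iota
iota ∧ iota = iota
zeta ∧ nu = zeta
theta ∨ beta = nu
zeta ∧ nu = zeta
iota ∧ zeta = zeta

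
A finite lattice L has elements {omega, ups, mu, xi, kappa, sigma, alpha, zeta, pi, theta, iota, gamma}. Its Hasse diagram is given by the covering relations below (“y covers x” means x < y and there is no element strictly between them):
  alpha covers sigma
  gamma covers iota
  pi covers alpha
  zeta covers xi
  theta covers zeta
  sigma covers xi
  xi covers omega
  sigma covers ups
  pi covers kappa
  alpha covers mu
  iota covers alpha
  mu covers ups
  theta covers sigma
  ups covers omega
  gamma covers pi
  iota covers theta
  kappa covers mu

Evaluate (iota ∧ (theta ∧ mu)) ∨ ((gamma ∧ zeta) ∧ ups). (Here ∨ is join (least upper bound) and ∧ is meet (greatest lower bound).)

ups

theta ∧ mu = ups
iota ∧ ups = ups
gamma ∧ zeta = zeta
zeta ∧ ups = omega
ups ∨ omega = ups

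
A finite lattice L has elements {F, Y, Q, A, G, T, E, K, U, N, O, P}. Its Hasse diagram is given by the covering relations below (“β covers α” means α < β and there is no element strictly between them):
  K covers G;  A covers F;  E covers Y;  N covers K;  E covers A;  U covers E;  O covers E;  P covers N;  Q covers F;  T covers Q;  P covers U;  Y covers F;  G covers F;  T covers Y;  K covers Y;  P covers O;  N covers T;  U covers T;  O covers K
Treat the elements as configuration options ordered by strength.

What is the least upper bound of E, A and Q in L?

U

Common upper bounds of {E, A, Q}: P, U.
The least among these is U.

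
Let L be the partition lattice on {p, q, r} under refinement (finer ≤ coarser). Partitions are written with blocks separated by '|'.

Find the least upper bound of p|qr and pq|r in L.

pqr

Common upper bounds of {p|qr, pq|r}: pqr.
The least among these is pqr.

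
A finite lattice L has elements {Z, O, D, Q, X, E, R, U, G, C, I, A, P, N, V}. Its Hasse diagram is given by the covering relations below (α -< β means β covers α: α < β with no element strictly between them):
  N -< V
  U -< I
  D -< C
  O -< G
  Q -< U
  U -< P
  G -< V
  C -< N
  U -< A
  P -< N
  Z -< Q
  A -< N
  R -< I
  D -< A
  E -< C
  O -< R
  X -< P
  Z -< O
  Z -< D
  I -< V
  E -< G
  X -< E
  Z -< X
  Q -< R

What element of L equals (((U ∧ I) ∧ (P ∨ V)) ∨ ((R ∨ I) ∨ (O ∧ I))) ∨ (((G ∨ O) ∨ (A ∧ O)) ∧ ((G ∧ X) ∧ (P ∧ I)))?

I

U ∧ I = U
P ∨ V = V
U ∧ V = U
R ∨ I = I
O ∧ I = O
I ∨ O = I
U ∨ I = I
G ∨ O = G
A ∧ O = Z
G ∨ Z = G
G ∧ X = X
P ∧ I = U
X ∧ U = Z
G ∧ Z = Z
I ∨ Z = I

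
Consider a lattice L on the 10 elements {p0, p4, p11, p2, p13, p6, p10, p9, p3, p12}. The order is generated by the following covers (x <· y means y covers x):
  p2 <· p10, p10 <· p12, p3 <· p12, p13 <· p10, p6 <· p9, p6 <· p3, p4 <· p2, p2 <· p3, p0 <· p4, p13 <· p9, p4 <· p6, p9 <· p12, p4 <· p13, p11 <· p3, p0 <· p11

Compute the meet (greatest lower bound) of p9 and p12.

Common lower bounds of {p9, p12}: p0, p13, p4, p6, p9.
The greatest among these is p9.

p9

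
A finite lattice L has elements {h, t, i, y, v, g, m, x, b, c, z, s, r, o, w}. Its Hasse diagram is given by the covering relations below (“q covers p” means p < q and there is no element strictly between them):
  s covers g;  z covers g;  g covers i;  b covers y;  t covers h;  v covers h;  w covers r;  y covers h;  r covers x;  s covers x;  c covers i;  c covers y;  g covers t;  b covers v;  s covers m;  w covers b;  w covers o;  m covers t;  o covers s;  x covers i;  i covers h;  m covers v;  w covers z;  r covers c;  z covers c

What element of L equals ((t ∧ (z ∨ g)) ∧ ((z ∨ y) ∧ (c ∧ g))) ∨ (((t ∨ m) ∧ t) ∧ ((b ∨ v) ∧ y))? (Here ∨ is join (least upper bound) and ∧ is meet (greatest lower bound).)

h

z ∨ g = z
t ∧ z = t
z ∨ y = z
c ∧ g = i
z ∧ i = i
t ∧ i = h
t ∨ m = m
m ∧ t = t
b ∨ v = b
b ∧ y = y
t ∧ y = h
h ∨ h = h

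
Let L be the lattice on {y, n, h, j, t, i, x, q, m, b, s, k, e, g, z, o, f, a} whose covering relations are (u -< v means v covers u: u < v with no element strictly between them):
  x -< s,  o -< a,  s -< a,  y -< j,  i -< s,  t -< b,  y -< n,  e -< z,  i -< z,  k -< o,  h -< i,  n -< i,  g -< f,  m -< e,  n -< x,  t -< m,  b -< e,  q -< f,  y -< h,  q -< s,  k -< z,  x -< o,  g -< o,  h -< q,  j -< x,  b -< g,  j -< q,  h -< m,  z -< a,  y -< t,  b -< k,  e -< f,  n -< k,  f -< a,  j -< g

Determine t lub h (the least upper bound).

Common upper bounds of {t, h}: a, e, f, m, z.
The least among these is m.

m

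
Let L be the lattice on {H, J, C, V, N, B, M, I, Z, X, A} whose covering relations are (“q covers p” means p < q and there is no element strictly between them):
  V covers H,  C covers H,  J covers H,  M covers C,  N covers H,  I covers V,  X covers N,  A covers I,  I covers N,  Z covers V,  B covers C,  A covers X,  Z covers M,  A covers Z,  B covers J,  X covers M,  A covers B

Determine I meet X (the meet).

N

Common lower bounds of {I, X}: H, N.
The greatest among these is N.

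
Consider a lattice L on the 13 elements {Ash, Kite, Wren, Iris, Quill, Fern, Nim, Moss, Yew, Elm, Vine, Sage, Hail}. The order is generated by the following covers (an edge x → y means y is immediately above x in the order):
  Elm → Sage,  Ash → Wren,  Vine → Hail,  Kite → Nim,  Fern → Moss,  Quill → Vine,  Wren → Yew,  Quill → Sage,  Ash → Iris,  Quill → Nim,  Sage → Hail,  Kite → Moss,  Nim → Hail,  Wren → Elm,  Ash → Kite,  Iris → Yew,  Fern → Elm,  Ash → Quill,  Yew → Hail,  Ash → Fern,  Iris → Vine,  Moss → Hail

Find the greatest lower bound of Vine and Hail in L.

Common lower bounds of {Vine, Hail}: Ash, Iris, Quill, Vine.
The greatest among these is Vine.

Vine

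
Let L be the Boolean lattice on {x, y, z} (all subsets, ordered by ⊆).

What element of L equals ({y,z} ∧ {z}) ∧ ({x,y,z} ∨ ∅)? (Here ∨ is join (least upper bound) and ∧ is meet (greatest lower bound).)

{z}

{y,z} ∧ {z} = {z}
{x,y,z} ∨ ∅ = {x,y,z}
{z} ∧ {x,y,z} = {z}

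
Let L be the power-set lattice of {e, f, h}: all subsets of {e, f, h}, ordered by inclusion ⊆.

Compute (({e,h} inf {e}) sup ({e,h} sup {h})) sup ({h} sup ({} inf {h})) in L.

{e,h}

{e,h} ∧ {e} = {e}
{e,h} ∨ {h} = {e,h}
{e} ∨ {e,h} = {e,h}
{} ∧ {h} = {}
{h} ∨ {} = {h}
{e,h} ∨ {h} = {e,h}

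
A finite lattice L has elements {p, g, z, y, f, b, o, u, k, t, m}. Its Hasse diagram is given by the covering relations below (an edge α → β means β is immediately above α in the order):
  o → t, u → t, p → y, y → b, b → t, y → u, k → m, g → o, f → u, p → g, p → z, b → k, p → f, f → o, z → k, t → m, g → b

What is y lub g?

b

Common upper bounds of {y, g}: b, k, m, t.
The least among these is b.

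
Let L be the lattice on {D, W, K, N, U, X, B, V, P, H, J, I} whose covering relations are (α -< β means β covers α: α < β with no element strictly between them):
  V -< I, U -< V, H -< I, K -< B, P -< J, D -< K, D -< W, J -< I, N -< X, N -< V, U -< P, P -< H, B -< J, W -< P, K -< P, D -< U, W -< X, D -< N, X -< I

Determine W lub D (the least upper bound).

W

Common upper bounds of {W, D}: H, I, J, P, W, X.
The least among these is W.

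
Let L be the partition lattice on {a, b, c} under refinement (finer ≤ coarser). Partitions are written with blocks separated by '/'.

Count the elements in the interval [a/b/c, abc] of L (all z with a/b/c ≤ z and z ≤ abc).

5

The interval [a/b/c, abc] = {a/b/c, a/bc, ab/c, abc, ac/b}, which has 5 elements.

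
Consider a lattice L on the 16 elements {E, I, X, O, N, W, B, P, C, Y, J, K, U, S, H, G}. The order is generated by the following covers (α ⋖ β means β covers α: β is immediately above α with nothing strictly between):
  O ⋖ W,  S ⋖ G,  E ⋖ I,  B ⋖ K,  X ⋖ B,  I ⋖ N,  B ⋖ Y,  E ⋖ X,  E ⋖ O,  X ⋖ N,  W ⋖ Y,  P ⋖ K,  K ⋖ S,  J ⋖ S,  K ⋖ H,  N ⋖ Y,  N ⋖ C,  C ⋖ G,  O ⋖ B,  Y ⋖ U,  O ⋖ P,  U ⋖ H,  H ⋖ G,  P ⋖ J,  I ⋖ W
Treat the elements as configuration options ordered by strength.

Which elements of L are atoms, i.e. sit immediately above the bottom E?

I, O, X

The atoms are exactly the elements that cover E: I, O, X.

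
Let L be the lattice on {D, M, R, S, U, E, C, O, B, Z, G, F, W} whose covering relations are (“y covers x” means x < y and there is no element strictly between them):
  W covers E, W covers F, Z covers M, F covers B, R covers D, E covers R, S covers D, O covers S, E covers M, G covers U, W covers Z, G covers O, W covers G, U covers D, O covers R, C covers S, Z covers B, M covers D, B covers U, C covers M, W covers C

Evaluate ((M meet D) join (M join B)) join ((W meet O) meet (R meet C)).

M ∧ D = D
M ∨ B = Z
D ∨ Z = Z
W ∧ O = O
R ∧ C = D
O ∧ D = D
Z ∨ D = Z

Z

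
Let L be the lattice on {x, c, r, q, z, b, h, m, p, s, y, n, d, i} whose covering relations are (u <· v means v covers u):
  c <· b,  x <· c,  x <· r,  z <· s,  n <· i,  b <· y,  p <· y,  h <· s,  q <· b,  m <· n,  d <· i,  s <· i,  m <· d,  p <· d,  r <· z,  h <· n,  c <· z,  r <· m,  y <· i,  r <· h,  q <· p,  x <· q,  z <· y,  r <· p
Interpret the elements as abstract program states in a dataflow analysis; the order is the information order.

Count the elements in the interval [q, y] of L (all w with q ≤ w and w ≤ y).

4

The interval [q, y] = {b, p, q, y}, which has 4 elements.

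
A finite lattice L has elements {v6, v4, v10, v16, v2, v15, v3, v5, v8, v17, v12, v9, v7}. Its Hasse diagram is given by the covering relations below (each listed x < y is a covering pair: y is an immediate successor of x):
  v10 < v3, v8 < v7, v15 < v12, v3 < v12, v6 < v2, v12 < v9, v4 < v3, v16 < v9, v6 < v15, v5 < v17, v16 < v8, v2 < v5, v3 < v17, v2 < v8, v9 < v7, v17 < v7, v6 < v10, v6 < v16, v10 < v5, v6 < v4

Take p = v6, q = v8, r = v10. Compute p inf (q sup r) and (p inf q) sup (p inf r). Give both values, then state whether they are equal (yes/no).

v6; v6; yes

q sup r = v7, so p inf (q sup r) = v6 inf v7 = v6.
p inf q = v6 and p inf r = v6, so (p inf q) sup (p inf r) = v6 sup v6 = v6.
Equal: yes.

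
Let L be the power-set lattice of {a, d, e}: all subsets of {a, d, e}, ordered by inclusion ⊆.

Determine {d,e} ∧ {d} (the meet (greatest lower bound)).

{d}

Common lower bounds of {{d,e}, {d}}: {d}, ∅.
The greatest among these is {d}.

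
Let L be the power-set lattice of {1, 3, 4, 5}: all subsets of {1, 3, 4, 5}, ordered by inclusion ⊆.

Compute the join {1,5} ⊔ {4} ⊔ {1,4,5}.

{1,4,5}

Under ⊆, join is union: {1,5} ∪ {4} ∪ {1,4,5} = {1,4,5}.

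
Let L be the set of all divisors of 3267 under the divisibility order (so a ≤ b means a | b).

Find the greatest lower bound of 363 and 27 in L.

Common lower bounds of {363, 27}: 1, 3.
The greatest among these is 3.

3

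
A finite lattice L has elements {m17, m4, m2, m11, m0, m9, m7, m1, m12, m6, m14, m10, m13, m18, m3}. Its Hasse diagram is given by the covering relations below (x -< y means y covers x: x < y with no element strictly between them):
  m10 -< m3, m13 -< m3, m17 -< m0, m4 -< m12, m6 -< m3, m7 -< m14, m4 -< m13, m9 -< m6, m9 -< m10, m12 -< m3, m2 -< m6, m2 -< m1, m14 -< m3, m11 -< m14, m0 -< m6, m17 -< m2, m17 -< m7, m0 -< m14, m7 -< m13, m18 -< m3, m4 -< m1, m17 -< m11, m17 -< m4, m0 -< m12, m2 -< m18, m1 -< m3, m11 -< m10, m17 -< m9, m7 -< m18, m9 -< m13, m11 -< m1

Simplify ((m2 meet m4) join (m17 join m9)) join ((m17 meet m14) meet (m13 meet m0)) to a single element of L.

m2 ∧ m4 = m17
m17 ∨ m9 = m9
m17 ∨ m9 = m9
m17 ∧ m14 = m17
m13 ∧ m0 = m17
m17 ∧ m17 = m17
m9 ∨ m17 = m9

m9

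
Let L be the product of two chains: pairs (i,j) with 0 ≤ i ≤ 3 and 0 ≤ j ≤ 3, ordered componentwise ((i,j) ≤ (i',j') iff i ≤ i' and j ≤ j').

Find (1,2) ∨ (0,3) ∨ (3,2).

(3,3)

In a product of chains, the join is componentwise max, giving (3,3).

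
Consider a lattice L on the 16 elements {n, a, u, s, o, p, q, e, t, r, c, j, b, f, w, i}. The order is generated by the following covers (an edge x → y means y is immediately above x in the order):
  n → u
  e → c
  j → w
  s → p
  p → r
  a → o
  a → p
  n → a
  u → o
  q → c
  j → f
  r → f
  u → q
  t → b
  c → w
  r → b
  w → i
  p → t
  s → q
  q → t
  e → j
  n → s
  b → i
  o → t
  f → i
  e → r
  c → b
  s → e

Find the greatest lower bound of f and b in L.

r

Common lower bounds of {f, b}: a, e, n, p, r, s.
The greatest among these is r.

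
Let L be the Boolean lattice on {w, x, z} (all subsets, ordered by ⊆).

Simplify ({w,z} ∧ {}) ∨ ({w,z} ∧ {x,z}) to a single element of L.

{z}

{w,z} ∧ {} = {}
{w,z} ∧ {x,z} = {z}
{} ∨ {z} = {z}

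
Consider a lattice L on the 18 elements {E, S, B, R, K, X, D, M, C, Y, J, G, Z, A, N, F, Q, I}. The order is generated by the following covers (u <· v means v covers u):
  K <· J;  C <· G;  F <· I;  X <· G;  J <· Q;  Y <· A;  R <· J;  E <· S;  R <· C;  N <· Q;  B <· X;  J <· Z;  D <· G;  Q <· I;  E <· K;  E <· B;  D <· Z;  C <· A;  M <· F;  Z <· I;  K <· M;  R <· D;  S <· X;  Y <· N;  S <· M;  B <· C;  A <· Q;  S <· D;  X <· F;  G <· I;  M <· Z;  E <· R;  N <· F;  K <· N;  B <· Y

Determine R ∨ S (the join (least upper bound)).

Common upper bounds of {R, S}: D, G, I, Z.
The least among these is D.

D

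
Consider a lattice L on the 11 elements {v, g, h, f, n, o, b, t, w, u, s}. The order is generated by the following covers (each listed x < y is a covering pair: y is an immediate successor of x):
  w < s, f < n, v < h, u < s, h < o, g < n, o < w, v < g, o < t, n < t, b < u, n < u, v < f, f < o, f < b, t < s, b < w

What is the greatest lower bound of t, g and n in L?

Common lower bounds of {t, g, n}: g, v.
The greatest among these is g.

g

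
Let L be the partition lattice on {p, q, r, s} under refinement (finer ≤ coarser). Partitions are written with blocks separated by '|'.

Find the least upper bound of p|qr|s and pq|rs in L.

The join of p|qr|s and pq|rs merges any blocks that overlap across the partitions, giving pqrs.

pqrs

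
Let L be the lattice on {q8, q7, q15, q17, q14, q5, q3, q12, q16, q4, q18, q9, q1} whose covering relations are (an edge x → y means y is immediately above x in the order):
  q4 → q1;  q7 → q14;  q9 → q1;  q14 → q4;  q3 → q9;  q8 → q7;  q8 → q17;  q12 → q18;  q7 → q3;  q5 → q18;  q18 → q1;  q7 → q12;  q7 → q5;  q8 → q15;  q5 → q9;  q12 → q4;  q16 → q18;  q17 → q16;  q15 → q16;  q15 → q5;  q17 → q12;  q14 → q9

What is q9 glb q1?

q9

Common lower bounds of {q9, q1}: q14, q15, q3, q5, q7, q8, q9.
The greatest among these is q9.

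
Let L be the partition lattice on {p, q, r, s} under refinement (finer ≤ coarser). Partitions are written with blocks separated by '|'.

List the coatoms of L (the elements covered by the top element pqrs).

The coatoms are exactly the elements covered by pqrs: pqr|s, pqs|r, pq|rs, prs|q, pr|qs, ps|qr, p|qrs.

pqr|s, pqs|r, pq|rs, prs|q, pr|qs, ps|qr, p|qrs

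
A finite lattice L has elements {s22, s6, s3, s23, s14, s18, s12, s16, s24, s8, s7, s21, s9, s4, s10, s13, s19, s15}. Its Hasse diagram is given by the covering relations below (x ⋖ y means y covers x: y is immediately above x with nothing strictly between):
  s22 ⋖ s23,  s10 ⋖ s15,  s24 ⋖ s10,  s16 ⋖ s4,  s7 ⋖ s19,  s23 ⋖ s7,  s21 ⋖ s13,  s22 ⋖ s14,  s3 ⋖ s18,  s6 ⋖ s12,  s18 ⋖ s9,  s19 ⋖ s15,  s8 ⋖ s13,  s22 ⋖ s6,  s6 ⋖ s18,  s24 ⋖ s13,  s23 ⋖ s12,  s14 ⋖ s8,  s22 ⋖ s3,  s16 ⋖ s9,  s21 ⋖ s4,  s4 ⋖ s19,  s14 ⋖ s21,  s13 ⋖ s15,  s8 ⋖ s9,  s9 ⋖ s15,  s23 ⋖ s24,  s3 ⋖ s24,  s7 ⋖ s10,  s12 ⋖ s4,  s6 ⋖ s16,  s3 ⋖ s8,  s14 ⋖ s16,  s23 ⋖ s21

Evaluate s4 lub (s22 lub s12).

s22 ∨ s12 = s12
s4 ∨ s12 = s4

s4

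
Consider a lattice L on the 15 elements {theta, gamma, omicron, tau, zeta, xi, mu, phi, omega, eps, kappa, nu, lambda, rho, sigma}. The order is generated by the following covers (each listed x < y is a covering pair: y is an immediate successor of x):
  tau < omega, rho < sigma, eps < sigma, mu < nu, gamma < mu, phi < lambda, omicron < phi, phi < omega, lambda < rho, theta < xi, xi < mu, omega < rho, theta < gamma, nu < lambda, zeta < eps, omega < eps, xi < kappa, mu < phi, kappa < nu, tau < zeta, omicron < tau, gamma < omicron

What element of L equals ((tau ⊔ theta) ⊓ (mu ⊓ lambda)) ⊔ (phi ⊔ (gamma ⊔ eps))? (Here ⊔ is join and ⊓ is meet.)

eps

tau ∨ theta = tau
mu ∧ lambda = mu
tau ∧ mu = gamma
gamma ∨ eps = eps
phi ∨ eps = eps
gamma ∨ eps = eps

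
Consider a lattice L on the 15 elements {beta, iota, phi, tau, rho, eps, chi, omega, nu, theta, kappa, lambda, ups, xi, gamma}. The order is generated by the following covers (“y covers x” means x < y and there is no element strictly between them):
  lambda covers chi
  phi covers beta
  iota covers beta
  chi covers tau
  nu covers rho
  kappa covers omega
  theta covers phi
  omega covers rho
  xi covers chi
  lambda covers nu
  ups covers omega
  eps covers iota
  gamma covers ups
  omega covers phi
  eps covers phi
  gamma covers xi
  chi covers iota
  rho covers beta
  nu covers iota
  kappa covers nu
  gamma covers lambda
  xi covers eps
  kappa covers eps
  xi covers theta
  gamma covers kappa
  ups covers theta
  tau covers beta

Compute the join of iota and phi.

Common upper bounds of {iota, phi}: eps, gamma, kappa, xi.
The least among these is eps.

eps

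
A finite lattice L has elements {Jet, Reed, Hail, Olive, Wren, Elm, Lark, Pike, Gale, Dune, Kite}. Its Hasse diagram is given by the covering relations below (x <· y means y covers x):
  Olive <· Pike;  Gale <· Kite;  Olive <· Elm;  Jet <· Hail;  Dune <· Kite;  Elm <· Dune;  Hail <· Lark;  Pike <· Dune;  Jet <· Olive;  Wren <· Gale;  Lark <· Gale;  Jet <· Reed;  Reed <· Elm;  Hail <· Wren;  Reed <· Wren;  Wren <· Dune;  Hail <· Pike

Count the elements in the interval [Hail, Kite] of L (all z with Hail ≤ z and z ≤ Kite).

The interval [Hail, Kite] = {Dune, Gale, Hail, Kite, Lark, Pike, Wren}, which has 7 elements.

7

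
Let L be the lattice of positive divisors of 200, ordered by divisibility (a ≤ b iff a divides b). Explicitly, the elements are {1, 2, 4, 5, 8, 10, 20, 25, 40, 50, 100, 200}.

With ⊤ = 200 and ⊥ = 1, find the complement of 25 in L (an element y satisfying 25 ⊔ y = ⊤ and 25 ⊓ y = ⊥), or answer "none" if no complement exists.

8

Need y with 25 ∨ y = 200 and 25 ∧ y = 1.
Checking each element gives: 8.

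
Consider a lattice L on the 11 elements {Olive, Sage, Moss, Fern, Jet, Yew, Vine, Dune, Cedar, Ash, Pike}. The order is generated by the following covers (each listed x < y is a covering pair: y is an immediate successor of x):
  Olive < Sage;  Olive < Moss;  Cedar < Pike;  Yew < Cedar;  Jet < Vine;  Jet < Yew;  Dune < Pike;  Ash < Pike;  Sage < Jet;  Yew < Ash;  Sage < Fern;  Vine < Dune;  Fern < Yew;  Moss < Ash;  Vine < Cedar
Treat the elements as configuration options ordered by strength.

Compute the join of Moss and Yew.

Ash

Common upper bounds of {Moss, Yew}: Ash, Pike.
The least among these is Ash.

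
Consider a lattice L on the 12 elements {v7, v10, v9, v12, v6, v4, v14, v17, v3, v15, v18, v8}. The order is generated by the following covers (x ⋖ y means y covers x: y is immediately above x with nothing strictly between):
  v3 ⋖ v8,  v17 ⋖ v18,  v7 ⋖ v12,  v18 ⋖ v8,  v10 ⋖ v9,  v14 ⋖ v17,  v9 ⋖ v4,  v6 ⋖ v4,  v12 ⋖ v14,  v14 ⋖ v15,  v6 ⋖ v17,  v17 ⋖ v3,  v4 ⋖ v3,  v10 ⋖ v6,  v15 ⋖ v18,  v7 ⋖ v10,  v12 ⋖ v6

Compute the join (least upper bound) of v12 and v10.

v6

Common upper bounds of {v12, v10}: v17, v18, v3, v4, v6, v8.
The least among these is v6.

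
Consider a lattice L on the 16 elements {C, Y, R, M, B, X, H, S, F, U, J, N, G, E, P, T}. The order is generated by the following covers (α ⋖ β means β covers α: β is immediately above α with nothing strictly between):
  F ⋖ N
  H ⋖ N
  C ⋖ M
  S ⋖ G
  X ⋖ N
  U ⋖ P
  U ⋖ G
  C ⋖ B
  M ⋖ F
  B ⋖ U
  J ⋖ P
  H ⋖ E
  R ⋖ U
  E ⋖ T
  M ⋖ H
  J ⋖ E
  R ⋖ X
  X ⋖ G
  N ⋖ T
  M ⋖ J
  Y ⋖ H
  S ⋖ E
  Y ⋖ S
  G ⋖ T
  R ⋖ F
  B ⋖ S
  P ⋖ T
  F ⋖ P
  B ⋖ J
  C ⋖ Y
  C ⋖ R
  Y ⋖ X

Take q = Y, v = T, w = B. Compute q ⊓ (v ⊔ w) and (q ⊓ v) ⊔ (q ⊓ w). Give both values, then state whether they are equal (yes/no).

Y; Y; yes

v ⊔ w = T, so q ⊓ (v ⊔ w) = Y ⊓ T = Y.
q ⊓ v = Y and q ⊓ w = C, so (q ⊓ v) ⊔ (q ⊓ w) = Y ⊔ C = Y.
Equal: yes.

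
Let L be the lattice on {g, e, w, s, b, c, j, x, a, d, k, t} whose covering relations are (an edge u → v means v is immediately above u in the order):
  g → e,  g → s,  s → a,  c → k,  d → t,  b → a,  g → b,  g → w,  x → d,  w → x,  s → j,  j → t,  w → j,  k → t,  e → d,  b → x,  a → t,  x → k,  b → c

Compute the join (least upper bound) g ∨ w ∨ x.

x

Common upper bounds of {g, w, x}: d, k, t, x.
The least among these is x.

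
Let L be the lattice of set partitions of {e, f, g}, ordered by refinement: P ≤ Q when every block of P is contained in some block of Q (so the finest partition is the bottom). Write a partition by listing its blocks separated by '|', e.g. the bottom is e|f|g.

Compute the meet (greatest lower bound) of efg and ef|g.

Common lower bounds of {efg, ef|g}: ef|g, e|f|g.
The greatest among these is ef|g.

ef|g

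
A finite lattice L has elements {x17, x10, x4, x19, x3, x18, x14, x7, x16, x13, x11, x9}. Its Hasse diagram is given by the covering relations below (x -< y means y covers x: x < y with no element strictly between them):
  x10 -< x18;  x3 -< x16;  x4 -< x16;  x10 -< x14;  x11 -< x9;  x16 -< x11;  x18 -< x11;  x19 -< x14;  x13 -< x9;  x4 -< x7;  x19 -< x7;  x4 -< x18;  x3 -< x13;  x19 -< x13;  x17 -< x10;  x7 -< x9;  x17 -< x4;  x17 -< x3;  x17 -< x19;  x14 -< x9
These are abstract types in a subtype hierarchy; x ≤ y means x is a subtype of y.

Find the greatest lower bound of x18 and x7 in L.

x4

Common lower bounds of {x18, x7}: x17, x4.
The greatest among these is x4.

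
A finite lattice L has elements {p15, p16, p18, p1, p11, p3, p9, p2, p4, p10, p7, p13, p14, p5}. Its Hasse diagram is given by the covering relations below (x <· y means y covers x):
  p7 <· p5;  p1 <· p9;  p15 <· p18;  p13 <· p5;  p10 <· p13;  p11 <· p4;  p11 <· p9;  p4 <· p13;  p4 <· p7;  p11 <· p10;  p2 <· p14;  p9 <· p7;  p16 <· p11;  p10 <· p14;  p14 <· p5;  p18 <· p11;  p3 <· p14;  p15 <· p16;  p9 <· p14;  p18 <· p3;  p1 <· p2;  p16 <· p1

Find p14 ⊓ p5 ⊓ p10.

Common lower bounds of {p14, p5, p10}: p10, p11, p15, p16, p18.
The greatest among these is p10.

p10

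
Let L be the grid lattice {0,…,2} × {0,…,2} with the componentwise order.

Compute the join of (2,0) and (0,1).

(2,1)

Common upper bounds of {(2,0), (0,1)}: (2,1), (2,2).
The least among these is (2,1).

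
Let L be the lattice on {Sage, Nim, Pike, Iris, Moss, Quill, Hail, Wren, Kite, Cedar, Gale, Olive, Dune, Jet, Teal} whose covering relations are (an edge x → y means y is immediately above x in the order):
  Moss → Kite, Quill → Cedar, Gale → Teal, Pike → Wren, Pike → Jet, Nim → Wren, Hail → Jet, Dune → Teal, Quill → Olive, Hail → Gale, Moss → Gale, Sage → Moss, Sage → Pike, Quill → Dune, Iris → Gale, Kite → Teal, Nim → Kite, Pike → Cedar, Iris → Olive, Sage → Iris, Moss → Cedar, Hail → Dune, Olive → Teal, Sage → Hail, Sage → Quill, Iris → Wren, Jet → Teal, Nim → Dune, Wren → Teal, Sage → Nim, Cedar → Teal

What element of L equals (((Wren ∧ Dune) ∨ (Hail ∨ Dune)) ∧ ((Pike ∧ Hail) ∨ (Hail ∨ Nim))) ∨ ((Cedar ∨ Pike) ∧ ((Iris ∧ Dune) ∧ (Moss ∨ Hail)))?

Wren ∧ Dune = Nim
Hail ∨ Dune = Dune
Nim ∨ Dune = Dune
Pike ∧ Hail = Sage
Hail ∨ Nim = Dune
Sage ∨ Dune = Dune
Dune ∧ Dune = Dune
Cedar ∨ Pike = Cedar
Iris ∧ Dune = Sage
Moss ∨ Hail = Gale
Sage ∧ Gale = Sage
Cedar ∧ Sage = Sage
Dune ∨ Sage = Dune

Dune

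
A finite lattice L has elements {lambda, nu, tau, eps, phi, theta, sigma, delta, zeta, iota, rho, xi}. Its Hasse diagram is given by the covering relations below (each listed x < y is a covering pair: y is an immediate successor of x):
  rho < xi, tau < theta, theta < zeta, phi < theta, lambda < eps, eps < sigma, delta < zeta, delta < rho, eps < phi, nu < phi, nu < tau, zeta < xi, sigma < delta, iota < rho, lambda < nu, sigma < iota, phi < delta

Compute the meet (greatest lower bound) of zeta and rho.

delta

Common lower bounds of {zeta, rho}: delta, eps, lambda, nu, phi, sigma.
The greatest among these is delta.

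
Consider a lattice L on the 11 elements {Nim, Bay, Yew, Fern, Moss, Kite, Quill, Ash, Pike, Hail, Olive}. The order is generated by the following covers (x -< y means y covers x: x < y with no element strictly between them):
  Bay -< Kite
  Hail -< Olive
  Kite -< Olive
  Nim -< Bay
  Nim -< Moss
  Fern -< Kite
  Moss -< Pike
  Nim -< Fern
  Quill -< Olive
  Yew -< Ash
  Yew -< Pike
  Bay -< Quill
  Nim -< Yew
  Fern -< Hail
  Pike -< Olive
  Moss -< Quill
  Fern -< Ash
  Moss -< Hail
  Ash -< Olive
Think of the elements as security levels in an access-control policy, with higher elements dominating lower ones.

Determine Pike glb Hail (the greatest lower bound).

Moss

Common lower bounds of {Pike, Hail}: Moss, Nim.
The greatest among these is Moss.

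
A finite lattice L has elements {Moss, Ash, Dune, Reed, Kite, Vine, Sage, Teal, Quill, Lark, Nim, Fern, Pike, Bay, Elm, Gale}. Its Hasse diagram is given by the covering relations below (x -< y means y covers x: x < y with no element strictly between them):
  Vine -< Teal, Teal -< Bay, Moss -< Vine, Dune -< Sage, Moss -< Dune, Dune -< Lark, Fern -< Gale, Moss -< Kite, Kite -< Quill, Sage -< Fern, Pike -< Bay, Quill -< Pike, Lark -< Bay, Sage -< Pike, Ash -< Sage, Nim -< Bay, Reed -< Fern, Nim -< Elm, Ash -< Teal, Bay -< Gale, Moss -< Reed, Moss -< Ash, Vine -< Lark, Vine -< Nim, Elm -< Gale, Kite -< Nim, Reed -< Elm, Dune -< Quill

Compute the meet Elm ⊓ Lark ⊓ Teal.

Vine

Common lower bounds of {Elm, Lark, Teal}: Moss, Vine.
The greatest among these is Vine.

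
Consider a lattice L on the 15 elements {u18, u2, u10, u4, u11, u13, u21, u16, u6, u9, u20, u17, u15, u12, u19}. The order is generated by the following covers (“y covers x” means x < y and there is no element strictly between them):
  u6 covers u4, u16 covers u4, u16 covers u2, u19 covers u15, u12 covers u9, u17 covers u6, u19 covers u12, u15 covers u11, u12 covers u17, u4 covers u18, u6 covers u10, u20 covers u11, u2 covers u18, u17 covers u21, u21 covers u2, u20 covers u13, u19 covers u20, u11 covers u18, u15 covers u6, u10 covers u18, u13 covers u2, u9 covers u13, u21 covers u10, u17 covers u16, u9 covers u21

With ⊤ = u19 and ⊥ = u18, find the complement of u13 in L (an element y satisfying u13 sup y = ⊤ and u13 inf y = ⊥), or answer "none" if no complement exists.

Need y with u13 ∨ y = u19 and u13 ∧ y = u18.
Checking each element gives: u15.

u15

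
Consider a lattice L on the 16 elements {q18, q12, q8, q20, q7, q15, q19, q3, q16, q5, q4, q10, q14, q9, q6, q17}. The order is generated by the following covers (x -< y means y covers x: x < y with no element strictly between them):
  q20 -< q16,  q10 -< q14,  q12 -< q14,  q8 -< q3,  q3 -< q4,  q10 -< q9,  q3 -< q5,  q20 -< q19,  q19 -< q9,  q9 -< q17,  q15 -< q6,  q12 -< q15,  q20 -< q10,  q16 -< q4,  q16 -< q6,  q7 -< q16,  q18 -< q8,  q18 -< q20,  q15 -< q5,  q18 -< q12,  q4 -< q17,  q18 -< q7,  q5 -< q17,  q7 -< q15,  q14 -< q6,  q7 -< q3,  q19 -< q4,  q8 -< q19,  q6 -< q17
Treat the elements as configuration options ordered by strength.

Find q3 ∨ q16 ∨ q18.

q4

Common upper bounds of {q3, q16, q18}: q17, q4.
The least among these is q4.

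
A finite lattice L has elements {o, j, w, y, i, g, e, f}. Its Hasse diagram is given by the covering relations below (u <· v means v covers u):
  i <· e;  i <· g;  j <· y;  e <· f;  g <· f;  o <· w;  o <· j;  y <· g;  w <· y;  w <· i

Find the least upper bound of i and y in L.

g

Common upper bounds of {i, y}: f, g.
The least among these is g.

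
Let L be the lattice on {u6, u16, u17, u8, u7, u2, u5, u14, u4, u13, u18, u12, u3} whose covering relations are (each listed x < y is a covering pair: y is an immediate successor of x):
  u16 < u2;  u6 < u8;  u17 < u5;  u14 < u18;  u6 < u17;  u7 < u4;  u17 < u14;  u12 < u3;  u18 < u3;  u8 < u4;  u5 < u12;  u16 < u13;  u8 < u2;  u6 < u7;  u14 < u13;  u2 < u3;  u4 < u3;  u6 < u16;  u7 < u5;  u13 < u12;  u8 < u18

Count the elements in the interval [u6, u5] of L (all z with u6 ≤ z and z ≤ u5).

The interval [u6, u5] = {u17, u5, u6, u7}, which has 4 elements.

4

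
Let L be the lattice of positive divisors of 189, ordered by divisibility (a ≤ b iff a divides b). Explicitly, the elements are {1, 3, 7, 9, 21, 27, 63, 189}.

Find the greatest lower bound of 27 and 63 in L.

9

In the divisibility order, the meet is the greatest common divisor: gcd(27, 63) = 9.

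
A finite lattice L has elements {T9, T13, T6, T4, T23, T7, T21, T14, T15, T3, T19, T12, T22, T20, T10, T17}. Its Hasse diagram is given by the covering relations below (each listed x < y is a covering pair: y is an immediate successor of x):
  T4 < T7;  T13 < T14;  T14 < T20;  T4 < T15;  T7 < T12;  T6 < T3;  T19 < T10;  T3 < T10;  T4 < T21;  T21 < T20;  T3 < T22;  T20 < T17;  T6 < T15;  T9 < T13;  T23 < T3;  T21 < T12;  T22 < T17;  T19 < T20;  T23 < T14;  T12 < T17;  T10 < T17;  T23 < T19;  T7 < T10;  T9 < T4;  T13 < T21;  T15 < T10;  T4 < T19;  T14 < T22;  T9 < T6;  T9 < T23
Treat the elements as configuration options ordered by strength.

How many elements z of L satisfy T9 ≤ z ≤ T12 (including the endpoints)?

The interval [T9, T12] = {T12, T13, T21, T4, T7, T9}, which has 6 elements.

6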